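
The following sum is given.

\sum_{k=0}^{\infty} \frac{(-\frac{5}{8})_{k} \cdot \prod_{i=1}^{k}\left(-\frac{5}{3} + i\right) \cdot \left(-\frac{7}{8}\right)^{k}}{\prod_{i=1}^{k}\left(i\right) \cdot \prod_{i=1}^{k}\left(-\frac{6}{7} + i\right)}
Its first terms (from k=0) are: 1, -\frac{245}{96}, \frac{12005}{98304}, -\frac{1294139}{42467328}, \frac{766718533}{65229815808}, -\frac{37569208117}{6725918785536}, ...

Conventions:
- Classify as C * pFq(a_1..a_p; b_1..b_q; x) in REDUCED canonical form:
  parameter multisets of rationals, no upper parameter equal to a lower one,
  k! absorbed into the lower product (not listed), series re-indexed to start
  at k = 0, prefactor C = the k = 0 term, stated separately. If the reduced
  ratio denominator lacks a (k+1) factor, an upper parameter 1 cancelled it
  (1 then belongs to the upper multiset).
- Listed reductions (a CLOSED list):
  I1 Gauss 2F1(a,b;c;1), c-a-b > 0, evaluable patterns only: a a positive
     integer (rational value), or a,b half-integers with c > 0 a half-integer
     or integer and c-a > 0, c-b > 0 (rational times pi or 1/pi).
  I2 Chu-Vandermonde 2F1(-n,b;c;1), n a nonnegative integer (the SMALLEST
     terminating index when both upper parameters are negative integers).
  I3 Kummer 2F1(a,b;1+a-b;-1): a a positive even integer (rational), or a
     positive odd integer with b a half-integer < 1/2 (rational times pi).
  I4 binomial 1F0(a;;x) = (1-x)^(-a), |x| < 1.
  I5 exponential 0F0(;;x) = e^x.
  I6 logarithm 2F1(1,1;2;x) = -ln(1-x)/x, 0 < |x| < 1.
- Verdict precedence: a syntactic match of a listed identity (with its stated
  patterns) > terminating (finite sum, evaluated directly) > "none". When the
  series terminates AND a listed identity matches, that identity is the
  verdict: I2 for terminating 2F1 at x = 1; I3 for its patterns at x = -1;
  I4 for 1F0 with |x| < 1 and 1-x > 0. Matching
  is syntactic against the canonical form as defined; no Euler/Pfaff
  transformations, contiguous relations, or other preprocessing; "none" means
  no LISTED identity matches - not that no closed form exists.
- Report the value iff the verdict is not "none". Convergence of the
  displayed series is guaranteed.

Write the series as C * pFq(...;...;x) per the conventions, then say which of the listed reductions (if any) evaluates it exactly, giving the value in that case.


With C = 1: the canonical form is 2F1(-\frac{2}{3}, -\frac{5}{8}; \frac{1}{7}; -\frac{7}{8}). Verdict: none. No listed pattern accepts 2F1(-\frac{2}{3}, -\frac{5}{8}; \frac{1}{7}; -\frac{7}{8}).

Structural cue: t_0 being 1, the running product (C = 1) telescopes to a rising factorial.
Ratio: r(k) = -\frac{7}{8} * (k-\frac{2}{3}) (k-\frac{5}{8}) / [(k+\frac{1}{7}) (k+1)] - rational in k. x = -\frac{7}{8}; t_0 = 1; negate the roots.


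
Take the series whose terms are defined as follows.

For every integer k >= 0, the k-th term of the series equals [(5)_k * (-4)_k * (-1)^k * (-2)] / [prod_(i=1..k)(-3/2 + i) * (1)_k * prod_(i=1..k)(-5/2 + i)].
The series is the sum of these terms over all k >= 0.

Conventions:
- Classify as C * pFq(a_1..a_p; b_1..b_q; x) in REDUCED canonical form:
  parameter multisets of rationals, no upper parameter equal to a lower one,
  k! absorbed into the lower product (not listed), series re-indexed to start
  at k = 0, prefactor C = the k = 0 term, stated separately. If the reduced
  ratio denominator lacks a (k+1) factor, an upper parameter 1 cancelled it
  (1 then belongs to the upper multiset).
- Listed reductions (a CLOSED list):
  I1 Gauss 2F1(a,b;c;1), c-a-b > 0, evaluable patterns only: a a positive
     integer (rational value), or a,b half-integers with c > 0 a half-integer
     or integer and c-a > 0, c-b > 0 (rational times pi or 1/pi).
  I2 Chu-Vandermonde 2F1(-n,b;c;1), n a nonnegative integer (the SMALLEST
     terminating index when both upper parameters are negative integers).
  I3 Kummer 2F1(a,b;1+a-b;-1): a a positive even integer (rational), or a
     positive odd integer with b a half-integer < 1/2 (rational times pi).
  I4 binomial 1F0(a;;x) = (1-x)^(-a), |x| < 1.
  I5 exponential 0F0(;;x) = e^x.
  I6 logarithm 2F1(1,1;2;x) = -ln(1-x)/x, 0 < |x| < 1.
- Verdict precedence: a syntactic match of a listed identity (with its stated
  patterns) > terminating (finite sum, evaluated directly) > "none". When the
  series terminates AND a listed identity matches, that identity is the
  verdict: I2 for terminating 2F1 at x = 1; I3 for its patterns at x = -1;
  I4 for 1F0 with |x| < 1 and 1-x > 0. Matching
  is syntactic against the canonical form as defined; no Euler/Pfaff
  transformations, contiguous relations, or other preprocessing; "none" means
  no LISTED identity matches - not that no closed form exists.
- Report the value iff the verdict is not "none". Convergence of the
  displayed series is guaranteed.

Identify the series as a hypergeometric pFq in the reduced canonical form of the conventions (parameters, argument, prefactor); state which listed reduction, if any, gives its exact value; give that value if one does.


x = -1 here; the reduced form reads 2F2, upper {-4, 5}, lower {-3/2, -1/2}, C = -2. Verdict: terminating - the sum ends at index 4 because -4 is a negative integer; exact evaluation follows. Sum: 181646/9.

Key observation: with t_0 = -2, the lower running product (C = -2, x = -1) is a rising factorial.
Step ratio: r(k) = (-1) * (k-4) (k+5) / [(k-3/2) (k-1/2) (k+1)] - rational; roots negated = parameters, x = (-1), C = -2.


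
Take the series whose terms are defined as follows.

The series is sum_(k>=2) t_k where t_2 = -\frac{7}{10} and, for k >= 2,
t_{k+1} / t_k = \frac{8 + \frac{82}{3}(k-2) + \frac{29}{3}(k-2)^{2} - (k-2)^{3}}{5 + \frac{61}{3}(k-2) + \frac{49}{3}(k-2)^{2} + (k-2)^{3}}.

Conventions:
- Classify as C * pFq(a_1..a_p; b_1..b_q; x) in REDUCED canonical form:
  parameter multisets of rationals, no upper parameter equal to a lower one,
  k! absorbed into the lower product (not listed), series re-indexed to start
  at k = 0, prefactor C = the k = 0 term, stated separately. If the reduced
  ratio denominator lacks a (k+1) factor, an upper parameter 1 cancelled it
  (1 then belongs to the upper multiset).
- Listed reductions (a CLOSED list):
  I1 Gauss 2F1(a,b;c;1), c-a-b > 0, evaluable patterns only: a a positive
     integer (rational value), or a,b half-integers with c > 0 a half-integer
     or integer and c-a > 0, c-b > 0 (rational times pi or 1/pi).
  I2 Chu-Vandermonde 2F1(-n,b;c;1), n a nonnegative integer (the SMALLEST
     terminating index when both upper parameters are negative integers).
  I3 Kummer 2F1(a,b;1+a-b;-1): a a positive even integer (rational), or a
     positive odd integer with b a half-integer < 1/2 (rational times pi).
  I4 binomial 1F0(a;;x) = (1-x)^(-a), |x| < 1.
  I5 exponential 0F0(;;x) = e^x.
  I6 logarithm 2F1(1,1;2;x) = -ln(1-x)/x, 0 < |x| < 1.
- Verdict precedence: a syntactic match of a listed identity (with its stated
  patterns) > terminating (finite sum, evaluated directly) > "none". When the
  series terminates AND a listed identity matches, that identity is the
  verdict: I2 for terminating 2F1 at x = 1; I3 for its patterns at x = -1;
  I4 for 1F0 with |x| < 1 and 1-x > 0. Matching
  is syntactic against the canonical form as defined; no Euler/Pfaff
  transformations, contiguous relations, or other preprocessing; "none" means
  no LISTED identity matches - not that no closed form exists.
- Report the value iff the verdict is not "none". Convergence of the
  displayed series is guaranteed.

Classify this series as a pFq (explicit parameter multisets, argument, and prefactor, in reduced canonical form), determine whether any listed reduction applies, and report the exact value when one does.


Reduced: x = -1, 2F1, upper = {-12, 2}, lower = {15}, C = -\frac{7}{10}. Verdict: this is Kummer's theorem (I3) (x = -1; c = 15 equals 1+a-b for upper {-12, 2}: listed pattern). Sum: -\frac{49}{10}.

First insight: from the first term -\frac{7}{10}: the expanded ratio factors over Q; C = -7/10, x = -1, roots give parameters.
Step ratio: r(k) = -1 * (k-12) (k+2) / [(k+15) (k+1)] - rational; roots negated = parameters, x = -1, C = -\frac{7}{10}.


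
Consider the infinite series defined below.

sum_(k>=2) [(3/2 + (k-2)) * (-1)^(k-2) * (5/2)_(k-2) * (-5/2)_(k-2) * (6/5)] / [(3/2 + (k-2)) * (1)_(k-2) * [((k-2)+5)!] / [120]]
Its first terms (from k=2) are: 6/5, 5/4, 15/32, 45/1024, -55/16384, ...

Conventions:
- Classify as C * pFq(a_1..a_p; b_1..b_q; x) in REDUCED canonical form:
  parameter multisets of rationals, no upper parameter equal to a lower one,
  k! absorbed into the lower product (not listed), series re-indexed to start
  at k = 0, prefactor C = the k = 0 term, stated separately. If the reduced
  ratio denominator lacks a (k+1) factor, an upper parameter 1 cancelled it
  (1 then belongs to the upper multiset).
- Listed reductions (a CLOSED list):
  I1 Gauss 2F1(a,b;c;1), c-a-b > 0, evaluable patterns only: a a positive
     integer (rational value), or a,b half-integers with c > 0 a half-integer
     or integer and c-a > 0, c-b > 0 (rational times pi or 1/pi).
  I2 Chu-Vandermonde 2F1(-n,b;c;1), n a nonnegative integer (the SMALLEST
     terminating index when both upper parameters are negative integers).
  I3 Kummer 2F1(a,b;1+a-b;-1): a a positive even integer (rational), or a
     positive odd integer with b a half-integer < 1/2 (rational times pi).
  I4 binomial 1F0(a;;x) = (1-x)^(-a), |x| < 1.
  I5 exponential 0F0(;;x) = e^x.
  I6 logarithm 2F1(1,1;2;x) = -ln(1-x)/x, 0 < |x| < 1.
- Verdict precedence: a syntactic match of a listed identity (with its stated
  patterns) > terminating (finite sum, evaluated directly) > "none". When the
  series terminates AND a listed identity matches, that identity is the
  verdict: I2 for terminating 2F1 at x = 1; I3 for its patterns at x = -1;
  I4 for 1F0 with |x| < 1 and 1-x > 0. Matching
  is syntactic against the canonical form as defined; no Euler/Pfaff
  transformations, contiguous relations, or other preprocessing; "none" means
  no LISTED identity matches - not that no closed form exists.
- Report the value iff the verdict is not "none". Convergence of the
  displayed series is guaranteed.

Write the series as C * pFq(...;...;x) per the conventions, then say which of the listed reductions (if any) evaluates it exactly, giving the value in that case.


Structural cue: x = (-1) and k + 3/2 divides numerator and denominator alike; prefactor 6/5 after cancelling.
Term ratio: r(k) = (-1) * (k-5/2) (k+5/2) / [(k+6) (k+1)] - poly over poly, x = (-1) from leading terms; C = 6/5 at k = 0.

Prefactor 6/5, argument -1: 2F1 with upper {-5/2, 5/2} over lower {6}. Verdict: none. Every listed pattern misses the 2F1 form at -1, upper {-5/2, 5/2}.


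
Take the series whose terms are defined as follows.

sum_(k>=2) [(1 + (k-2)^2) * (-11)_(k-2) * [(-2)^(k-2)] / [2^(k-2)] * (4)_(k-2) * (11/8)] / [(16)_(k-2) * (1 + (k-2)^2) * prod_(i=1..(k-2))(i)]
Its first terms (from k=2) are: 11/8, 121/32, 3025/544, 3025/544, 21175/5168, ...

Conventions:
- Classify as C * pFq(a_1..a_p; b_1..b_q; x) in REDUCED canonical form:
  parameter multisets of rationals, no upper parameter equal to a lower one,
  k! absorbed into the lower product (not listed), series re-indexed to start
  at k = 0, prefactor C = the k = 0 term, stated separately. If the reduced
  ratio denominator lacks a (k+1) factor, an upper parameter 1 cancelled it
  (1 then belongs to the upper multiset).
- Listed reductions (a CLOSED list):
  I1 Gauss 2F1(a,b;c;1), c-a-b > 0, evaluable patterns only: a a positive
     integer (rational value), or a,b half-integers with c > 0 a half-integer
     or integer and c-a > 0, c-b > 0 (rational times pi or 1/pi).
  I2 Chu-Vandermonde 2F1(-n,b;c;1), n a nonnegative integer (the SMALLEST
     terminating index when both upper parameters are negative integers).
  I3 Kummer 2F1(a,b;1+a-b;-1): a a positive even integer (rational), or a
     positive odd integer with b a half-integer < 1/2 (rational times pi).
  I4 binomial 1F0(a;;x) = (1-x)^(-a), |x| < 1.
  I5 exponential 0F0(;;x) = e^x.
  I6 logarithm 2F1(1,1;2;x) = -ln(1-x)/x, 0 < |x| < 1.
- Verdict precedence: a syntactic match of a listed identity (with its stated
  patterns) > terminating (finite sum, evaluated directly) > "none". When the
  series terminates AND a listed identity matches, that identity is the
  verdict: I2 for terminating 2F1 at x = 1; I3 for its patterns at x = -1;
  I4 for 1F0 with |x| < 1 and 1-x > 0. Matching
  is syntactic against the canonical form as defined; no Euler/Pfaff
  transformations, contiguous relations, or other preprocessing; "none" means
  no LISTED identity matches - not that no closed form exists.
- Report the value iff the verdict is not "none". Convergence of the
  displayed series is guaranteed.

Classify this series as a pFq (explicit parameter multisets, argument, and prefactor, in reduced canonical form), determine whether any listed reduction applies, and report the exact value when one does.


The series (x = -1) is 2F1: upper {-11, 4}, lower {16}, prefactor 11/8. Verdict: Kummer (I3) fires (x = -1; c = 16 equals 1+a-b for upper {-11, 4}: listed pattern). Hence: 385/16.

Structural cue: with t_0 = 11/8, the two k-th powers (C = 11/8, x = -1) combine into one argument.
Consecutive-term ratio: r(k) = (-1) * (k-11) (k+4) / [(k+16) (k+1)] - poly over poly, x = (-1) from leading terms; C = 11/8 at k = 0.


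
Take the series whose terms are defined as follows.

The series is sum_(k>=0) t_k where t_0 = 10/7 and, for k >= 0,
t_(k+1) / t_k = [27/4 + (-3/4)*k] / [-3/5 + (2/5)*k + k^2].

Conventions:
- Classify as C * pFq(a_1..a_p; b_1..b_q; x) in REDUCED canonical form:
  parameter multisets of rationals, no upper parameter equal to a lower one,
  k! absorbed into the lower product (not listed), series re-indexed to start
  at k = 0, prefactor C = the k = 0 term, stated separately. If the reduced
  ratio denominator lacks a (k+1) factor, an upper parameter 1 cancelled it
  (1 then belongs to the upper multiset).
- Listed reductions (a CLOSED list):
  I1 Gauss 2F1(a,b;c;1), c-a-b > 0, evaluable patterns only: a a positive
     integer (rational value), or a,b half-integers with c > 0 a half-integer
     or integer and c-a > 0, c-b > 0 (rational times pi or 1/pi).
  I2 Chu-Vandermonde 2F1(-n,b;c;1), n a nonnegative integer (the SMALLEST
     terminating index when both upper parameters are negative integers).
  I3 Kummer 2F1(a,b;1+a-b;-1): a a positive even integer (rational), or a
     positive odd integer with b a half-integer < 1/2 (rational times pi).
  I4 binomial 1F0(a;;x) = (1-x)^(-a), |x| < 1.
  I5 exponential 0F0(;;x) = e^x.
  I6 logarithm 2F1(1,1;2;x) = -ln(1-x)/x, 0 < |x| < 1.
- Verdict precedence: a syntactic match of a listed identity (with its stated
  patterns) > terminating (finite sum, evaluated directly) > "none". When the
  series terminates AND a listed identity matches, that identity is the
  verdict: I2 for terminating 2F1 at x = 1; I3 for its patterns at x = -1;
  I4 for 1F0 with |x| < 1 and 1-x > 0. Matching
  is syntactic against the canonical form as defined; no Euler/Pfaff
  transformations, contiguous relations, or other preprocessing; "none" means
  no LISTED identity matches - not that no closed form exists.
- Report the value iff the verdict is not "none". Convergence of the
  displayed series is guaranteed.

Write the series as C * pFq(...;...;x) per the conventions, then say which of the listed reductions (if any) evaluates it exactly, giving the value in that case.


x = -3/4 here; the reduced form reads 1F1, upper {-9}, lower {-3/5}, C = 10/7. Verdict: terminating (-9 upstairs). 10 nonzero terms in all; added directly. Sum: -8507714559111605/22751985270784.

First insight: with t_0 = 10/7, factor the ratio over Q (C = 10/7): negated roots = parameters.
Step ratio: r(k) = (-3/4) * (k-9) / [(k-3/5) (k+1)] - rational; roots negated = parameters, x = (-3/4), C = 10/7.


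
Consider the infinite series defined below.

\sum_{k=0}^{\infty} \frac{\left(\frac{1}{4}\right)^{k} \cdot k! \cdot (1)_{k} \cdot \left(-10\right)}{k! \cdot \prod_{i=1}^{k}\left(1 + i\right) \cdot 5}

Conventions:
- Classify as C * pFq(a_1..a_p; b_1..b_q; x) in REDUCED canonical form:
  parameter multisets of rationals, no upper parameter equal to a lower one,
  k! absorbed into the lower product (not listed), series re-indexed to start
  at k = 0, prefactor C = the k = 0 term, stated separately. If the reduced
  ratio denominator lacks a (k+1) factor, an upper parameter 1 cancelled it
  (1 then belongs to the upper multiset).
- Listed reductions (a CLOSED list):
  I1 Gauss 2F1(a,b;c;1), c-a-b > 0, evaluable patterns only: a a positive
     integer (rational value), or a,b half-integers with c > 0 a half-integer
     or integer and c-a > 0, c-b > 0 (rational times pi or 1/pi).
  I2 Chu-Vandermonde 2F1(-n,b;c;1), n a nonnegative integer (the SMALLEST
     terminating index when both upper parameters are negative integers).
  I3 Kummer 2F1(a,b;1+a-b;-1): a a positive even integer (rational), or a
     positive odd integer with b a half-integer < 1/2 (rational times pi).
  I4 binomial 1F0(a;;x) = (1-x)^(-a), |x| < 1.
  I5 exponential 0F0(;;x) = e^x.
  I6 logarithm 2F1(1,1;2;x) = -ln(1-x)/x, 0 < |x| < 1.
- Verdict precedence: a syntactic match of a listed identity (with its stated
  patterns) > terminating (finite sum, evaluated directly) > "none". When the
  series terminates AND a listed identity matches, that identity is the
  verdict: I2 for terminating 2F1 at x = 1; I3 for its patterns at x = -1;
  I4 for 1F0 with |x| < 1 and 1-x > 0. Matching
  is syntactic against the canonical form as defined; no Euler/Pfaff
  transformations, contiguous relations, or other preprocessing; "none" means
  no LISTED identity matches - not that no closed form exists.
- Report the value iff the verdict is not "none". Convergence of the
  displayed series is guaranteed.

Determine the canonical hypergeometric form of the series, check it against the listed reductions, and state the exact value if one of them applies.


x = \frac{1}{4} here; the reduced form reads 2F1, upper {1, 1}, lower {2}, C = -2. Verdict at x = \frac{1}{4}: the logarithmic series (I6) matches (the logarithm: parameters (1,1;2), x = \frac{1}{4}). Exact value: 8 \cdot \ln\left(\frac{3}{4}\right).

Key step: t_0 = -2 here, and the constant factors (C = -2) combine into one prefactor.
Adjacent-term ratio: r(k) = \frac{1}{4} * (k+1) (k+1) / [(k+2) (k+1)] - poly over poly, x = \frac{1}{4} from leading terms; C = -2 at k = 0.


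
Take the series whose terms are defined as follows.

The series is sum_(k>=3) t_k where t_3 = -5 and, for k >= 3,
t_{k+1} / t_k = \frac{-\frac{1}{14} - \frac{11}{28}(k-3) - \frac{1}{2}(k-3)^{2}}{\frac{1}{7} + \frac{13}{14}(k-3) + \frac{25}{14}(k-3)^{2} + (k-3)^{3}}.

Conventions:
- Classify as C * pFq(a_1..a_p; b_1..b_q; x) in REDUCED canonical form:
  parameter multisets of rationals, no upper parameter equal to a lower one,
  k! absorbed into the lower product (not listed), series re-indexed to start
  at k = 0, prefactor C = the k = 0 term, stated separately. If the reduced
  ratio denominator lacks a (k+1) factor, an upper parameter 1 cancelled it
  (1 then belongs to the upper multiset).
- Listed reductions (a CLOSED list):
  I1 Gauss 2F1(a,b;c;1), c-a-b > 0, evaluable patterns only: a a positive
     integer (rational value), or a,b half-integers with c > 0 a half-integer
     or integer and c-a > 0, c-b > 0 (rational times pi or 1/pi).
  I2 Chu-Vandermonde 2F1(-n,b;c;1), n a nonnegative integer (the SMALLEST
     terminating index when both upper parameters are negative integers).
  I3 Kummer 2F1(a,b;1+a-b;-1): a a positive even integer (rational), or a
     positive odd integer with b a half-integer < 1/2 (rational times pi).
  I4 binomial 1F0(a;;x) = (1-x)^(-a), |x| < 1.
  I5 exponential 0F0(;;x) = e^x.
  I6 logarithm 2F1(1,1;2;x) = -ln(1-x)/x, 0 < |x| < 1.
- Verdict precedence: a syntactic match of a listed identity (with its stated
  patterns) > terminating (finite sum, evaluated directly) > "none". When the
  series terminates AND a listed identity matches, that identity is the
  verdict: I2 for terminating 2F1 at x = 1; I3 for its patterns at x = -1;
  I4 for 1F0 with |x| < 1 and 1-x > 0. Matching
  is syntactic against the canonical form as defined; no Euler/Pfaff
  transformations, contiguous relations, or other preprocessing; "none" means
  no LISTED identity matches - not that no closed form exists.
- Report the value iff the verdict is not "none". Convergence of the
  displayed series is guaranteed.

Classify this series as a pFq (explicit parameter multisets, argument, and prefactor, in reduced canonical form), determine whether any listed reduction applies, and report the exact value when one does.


The series (x = -\frac{1}{2}) is 0F0: upper {-}, lower {-}, prefactor -5. Verdict (x = -\frac{1}{2}): the I5 exponential reduction applies (the 0F0 exponential series at x = -\frac{1}{2}). Sum: \left(-5\right) \cdot e^{-\frac{1}{2}}.

Structural cue: from the first term -5: the parameter 2/7 appears in both the upper and lower lists and cancels (alongside the other common factor).
Term ratio: r(k) = -\frac{1}{2} * 1 / [(k+1)] - poly over poly, x = -\frac{1}{2} from leading terms; C = -5 at k = 0.


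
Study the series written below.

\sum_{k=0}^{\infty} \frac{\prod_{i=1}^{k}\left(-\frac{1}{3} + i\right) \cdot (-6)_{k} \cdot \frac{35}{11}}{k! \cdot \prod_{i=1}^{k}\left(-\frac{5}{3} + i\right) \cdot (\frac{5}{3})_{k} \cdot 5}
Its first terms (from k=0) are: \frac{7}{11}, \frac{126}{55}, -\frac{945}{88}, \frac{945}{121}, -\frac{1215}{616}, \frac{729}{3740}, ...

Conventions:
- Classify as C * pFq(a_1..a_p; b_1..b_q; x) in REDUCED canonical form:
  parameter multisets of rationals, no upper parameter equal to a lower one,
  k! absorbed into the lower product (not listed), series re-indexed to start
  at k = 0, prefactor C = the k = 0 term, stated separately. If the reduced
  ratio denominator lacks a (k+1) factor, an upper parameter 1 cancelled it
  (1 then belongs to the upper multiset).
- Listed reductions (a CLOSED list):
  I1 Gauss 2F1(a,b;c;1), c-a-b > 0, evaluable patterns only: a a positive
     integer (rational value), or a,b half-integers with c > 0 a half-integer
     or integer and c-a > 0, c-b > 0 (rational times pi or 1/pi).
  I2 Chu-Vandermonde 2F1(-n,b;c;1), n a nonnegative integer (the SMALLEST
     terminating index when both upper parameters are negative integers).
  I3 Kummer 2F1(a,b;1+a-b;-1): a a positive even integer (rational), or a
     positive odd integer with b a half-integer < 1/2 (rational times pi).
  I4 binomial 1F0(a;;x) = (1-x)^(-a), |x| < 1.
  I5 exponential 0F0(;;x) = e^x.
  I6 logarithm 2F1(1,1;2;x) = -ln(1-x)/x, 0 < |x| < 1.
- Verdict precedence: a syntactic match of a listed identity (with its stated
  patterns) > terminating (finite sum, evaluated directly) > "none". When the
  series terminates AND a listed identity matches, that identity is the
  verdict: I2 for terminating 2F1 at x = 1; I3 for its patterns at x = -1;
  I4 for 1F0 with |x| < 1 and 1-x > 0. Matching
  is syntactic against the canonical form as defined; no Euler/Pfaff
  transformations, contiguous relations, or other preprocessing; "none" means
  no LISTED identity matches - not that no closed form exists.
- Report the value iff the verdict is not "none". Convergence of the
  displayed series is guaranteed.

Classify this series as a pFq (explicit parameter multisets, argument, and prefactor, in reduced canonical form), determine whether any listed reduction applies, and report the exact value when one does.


The series (x = 1) is 2F2: upper {-6, \frac{2}{3}}, lower {-\frac{2}{3}, \frac{5}{3}}, prefactor \frac{7}{11}. Verdict: terminating - no listed pattern fits, but -6 in the upper list cuts the series at k = 6; direct evaluation. Exact value: -\frac{267348181}{149749600}.

Structural cue: t_0 being \frac{7}{11}, the lower running product (prefactor 7/11) is a rising factorial.
Step ratio: r(k) = 1 * (k-6) (k+\frac{2}{3}) / [(k-\frac{2}{3}) (k+\frac{5}{3}) (k+1)] ; factor over Q: parameters, x = 1, and C = \frac{7}{11}.


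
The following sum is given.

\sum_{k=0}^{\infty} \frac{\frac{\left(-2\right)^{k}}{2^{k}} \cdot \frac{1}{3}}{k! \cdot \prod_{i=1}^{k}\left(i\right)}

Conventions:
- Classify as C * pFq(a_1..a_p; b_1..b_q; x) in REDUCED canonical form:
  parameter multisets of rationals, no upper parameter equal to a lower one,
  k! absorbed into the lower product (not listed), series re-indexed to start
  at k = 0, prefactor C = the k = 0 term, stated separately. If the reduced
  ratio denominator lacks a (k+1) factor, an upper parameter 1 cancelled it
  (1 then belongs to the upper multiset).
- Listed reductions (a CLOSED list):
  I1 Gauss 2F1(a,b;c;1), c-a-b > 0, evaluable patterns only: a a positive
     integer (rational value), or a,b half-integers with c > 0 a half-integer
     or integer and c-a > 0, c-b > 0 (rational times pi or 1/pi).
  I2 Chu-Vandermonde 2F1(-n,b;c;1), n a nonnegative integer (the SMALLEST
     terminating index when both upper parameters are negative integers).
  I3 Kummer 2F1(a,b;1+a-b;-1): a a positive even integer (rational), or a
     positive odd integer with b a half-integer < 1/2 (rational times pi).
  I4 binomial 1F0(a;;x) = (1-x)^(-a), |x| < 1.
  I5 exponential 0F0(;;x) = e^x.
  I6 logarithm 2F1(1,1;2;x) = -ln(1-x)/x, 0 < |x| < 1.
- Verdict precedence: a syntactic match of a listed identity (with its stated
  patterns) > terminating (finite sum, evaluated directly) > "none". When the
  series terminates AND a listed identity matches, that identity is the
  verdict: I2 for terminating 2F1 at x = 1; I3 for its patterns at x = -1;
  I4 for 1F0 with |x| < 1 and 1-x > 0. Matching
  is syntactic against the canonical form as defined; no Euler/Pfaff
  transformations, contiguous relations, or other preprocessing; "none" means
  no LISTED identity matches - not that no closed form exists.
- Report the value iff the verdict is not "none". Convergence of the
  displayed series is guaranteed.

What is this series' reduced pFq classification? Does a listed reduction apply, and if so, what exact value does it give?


Canonical form: C = \frac{1}{3} times 0F1 with upper {-}, lower {1}, x = -1. Verdict: none (x = -1): each listed identity misses the multisets {-} ; {1}.

First insight: t_0 being \frac{1}{3}, the lower running product (C = 1/3, x = -1) is a rising factorial.
Consecutive-term ratio: r(k) = -1 * 1 / [(k+1) (k+1)] ; factor over Q: parameters, x = -1, and C = \frac{1}{3}.


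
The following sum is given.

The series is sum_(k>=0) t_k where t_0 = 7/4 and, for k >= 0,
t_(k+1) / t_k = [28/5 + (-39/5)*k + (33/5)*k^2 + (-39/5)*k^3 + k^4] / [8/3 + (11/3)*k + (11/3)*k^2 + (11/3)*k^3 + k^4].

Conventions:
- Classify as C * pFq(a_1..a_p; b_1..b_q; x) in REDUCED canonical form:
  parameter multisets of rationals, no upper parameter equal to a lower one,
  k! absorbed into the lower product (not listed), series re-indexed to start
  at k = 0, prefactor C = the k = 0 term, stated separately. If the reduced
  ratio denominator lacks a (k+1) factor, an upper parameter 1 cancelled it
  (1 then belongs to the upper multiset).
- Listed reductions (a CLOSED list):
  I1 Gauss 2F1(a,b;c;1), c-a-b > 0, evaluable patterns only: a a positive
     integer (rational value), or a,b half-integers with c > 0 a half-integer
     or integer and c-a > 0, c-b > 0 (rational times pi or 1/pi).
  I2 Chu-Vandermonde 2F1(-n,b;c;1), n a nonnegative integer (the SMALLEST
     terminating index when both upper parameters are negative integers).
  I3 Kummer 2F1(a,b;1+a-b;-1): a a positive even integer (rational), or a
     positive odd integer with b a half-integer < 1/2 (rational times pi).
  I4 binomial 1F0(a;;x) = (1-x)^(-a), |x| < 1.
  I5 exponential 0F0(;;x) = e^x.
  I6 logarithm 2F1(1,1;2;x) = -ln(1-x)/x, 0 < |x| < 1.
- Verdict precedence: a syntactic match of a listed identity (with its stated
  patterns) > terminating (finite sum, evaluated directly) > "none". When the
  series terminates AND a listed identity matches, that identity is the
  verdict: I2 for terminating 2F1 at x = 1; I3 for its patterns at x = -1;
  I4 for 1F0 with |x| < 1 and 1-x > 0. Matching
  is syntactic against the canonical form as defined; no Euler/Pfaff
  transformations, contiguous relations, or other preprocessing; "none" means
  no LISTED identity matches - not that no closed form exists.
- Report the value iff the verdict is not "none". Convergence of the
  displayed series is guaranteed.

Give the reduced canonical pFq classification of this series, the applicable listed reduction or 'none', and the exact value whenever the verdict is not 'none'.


This is 7/4 * 2F1(-7, -4/5; 8/3; 1) in reduced canonical form. Verdict: Vandermonde's identity (I2) fires (terminating 2F1 at x = 1 with n = 7, b = -4/5, c = 8/3). Sum: 16818625621/3360156250.

Structural cue: x = 1 and the ratio is unreduced: k^2 + 1 divides both sides (C = 7/4).
Step ratio: r(k) = 1 * (k-7) (k-4/5) / [(k+8/3) (k+1)] - rational; roots negated = parameters, x = 1, C = 7/4.


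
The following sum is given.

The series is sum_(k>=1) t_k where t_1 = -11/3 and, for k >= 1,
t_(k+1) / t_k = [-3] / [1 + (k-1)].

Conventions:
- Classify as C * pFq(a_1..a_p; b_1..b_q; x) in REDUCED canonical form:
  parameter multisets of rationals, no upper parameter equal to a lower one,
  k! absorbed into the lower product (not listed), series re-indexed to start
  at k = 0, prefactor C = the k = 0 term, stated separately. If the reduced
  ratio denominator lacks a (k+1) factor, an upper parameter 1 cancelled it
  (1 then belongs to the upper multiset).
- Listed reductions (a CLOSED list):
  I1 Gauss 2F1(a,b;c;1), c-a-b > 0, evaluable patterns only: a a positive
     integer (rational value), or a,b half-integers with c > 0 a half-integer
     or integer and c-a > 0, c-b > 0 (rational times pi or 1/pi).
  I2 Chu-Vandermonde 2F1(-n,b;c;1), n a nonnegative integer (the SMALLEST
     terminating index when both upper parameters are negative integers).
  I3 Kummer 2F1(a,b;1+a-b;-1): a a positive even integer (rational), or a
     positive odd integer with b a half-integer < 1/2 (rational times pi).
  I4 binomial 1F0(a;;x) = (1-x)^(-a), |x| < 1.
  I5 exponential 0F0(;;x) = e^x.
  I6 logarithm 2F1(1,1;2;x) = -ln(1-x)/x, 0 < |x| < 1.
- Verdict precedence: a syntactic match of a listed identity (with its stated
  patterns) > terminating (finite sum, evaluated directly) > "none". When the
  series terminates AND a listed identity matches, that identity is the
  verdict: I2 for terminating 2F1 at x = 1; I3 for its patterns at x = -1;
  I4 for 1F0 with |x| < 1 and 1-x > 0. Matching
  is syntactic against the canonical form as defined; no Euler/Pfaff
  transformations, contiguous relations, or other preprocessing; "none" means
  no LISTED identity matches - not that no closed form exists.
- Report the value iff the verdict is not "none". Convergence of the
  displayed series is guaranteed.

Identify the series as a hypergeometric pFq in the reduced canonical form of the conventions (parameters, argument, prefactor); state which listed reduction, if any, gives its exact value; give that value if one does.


This is -11/3 * 0F0(-; -; -3) in reduced canonical form. Verdict: the exponential series (I5) applies (the 0F0 exponential series at x = -3). Exact value: (-11/3) * e^(-3).

Key step: from the first term -11/3: the expanded ratio factors over Q; C = -11/3, x = -3, roots give parameters.
Ratio: r(k) = (-3) * 1 / [(k+1)] - rational in k. x = (-3); t_0 = -11/3; negate the roots.


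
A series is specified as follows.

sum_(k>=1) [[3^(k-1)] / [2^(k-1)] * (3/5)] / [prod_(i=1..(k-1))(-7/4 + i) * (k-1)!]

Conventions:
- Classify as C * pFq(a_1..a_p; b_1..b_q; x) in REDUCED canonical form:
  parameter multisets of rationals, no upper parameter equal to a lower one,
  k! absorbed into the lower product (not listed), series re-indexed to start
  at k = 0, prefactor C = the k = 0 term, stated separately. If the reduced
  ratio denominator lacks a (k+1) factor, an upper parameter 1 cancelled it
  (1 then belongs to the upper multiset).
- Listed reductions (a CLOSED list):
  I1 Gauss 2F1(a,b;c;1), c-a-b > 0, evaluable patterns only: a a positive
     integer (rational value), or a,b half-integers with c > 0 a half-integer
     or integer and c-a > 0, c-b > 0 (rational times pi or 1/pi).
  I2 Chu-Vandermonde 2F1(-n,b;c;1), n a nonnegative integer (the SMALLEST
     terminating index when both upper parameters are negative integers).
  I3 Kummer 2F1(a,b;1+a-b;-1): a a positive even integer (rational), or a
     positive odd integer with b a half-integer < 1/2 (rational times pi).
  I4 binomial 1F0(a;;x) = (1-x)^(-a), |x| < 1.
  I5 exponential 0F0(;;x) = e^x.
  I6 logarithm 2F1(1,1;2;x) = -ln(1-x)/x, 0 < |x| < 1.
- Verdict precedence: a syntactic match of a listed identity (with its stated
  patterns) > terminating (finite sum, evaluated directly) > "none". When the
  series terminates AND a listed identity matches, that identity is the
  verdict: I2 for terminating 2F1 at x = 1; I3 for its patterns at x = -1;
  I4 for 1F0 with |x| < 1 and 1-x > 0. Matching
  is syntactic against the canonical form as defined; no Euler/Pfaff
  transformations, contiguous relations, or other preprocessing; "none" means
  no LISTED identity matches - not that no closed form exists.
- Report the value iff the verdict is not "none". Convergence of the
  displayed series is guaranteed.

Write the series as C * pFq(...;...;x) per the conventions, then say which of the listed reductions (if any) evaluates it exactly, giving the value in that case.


The series (x = 3/2) is 0F1: upper {-}, lower {-3/4}, prefactor 3/5. Verdict: none - this 0F1 at x = 3/2 matches no listed pattern, and upper {-} holds no stopper.

Structural cue: x = (3/2) and the lower running product (prefactor 3/5) is a rising factorial.
Term ratio: r(k) = (3/2) * 1 / [(k-3/4) (k+1)] - rational in k, leading ratio (3/2); with t_0 = 3/5, classification follows.


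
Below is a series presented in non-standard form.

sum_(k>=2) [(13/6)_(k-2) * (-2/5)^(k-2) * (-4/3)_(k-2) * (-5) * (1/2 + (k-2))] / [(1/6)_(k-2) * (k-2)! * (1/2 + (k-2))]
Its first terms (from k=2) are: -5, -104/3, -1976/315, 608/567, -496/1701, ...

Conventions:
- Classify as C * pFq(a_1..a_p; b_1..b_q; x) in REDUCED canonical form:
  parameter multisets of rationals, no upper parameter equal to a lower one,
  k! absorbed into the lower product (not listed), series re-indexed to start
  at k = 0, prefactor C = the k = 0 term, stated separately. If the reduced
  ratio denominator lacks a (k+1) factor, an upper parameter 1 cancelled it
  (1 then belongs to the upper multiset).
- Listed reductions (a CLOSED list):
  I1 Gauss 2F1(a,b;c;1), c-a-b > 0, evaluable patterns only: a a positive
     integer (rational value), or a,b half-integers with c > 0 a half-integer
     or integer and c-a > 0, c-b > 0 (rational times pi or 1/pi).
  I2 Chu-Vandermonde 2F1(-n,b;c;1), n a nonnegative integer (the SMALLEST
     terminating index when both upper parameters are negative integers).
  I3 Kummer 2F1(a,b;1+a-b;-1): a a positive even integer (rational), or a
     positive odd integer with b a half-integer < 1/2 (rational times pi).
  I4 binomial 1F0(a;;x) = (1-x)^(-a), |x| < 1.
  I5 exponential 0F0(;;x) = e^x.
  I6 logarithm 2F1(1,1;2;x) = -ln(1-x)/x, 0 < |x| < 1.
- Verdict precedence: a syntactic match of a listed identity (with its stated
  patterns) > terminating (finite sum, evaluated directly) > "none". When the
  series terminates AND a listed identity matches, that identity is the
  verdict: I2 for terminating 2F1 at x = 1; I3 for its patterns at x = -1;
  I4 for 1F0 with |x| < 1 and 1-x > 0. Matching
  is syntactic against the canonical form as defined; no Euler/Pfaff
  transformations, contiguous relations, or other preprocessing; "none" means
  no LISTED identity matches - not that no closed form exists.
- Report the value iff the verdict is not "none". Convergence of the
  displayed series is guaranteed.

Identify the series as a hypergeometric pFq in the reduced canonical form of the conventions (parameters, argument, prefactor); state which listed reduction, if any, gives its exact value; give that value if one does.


With C = -5: the canonical form is 2F1(-4/3, 13/6; 1/6; -2/5). Verdict: none - at argument -2/5 the multisets {-4/3, 13/6} ; {1/6} match no listed identity.

Key step: t_0 being -5, k + 1/2 divides numerator and denominator alike; prefactor -5 after cancelling.
Adjacent-term ratio: r(k) = (-2/5) * (k-4/3) (k+13/6) / [(k+1/6) (k+1)] - poly over poly, x = (-2/5) from leading terms; C = -5 at k = 0.


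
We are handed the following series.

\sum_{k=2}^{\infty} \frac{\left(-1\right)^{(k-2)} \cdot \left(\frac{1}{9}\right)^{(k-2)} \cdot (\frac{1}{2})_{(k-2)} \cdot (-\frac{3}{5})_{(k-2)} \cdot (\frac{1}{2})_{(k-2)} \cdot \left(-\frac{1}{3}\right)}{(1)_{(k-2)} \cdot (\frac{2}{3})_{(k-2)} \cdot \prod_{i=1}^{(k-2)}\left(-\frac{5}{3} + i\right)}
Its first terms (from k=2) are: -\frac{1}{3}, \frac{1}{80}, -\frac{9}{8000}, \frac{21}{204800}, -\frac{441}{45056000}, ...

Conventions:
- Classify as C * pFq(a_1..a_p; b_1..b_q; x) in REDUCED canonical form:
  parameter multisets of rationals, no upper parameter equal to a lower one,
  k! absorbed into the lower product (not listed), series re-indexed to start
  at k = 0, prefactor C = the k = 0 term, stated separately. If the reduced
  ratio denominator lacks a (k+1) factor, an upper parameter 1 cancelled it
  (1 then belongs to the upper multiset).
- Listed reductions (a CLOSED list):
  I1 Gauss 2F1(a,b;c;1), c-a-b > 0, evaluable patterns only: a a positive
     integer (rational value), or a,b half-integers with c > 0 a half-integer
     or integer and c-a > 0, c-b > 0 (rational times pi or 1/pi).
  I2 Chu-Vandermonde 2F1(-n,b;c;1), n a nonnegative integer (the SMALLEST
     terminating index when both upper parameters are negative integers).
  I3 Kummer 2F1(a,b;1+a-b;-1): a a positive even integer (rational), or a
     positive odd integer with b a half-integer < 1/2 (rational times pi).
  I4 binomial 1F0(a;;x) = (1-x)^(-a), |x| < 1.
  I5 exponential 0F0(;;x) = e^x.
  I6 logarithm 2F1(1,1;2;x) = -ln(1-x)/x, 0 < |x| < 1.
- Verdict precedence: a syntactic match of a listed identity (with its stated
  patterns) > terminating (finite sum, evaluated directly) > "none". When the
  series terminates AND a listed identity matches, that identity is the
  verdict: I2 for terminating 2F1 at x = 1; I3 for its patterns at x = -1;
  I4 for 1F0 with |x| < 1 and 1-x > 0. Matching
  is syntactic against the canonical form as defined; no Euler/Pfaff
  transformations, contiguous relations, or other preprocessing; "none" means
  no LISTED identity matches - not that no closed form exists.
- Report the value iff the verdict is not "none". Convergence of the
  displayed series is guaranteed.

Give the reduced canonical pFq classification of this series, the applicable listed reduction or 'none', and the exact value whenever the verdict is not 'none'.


Canonical form: C = -\frac{1}{3} times 3F2 with upper {-\frac{3}{5}, \frac{1}{2}, \frac{1}{2}}, lower {-\frac{2}{3}, \frac{2}{3}}, x = -\frac{1}{9}. Verdict: no listed reduction: x = -\frac{1}{9} and upper {-\frac{3}{5}, \frac{1}{2}, \frac{1}{2}} fail every I1-I6 pattern.

The tell: with t_0 = -\frac{1}{3}, the lower running product (C = -1/3) is a rising factorial.
Term ratio: r(k) = -\frac{1}{9} * (k-\frac{3}{5}) (k+\frac{1}{2}) (k+\frac{1}{2}) / [(k-\frac{2}{3}) (k+\frac{2}{3}) (k+1)] ; factor over Q: parameters, x = -\frac{1}{9}, and C = -\frac{1}{3}.


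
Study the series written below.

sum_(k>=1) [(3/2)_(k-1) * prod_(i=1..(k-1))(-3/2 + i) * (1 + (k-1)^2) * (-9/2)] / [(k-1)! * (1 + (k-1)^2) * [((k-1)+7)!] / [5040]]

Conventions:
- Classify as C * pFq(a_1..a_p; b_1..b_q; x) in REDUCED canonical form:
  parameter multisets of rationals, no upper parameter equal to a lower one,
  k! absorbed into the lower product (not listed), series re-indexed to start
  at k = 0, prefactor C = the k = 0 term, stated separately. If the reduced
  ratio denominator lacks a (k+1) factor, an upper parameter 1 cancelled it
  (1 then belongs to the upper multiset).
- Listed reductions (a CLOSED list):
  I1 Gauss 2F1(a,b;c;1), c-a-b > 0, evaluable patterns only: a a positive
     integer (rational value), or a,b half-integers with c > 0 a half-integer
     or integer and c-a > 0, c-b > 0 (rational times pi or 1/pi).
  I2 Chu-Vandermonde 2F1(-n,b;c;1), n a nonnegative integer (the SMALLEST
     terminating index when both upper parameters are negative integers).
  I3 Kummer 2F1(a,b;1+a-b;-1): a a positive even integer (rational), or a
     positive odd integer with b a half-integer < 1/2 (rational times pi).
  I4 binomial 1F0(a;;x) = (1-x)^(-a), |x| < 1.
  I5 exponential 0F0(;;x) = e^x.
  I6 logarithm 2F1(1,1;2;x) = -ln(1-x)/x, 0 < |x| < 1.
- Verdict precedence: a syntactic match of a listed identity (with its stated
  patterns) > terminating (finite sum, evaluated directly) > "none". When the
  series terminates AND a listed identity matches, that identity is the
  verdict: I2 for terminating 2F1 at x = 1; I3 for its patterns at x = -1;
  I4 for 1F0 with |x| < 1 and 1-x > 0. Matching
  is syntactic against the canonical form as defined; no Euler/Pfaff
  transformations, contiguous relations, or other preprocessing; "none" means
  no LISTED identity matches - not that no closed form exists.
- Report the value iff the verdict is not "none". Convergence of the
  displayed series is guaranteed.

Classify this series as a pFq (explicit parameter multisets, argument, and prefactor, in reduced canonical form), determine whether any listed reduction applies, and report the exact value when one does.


Canonical form: C = -9/2 times 2F1 with upper {-1/2, 3/2}, lower {8}, x = 1. Verdict: the half-integer Gauss pattern (I1) fires (x = 1; upper {-1/2, 3/2} half-integers, c = 8 in the evaluable pattern). Its exact value is (-2097152/165165) / pi.

Key step: with t_0 = -9/2, the denominator's factorial ratio (C = -9/2, x = 1) is a lower Pochhammer.
Ratio: r(k) = 1 * (k-1/2) (k+3/2) / [(k+8) (k+1)] - poly over poly, x = 1 from leading terms; C = -9/2 at k = 0.
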